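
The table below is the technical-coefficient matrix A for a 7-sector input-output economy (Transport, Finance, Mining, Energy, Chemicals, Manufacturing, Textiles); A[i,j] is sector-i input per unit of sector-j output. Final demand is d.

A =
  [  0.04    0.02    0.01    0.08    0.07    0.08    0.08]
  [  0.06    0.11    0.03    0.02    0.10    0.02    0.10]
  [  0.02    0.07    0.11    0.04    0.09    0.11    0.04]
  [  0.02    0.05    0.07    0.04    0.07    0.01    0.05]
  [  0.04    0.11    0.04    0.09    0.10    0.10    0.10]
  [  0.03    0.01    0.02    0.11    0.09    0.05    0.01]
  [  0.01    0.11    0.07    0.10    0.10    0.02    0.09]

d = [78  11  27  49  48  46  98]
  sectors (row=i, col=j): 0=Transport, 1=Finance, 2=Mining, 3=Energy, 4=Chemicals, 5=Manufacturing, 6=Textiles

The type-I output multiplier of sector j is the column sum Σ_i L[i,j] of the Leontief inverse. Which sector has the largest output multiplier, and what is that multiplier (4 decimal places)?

Form M = I − A:
  [  0.96   -0.02   -0.01   -0.08   -0.07   -0.08   -0.08]
  [ -0.06    0.89   -0.03   -0.02   -0.10   -0.02   -0.10]
  [ -0.02   -0.07    0.89   -0.04   -0.09   -0.11   -0.04]
  [ -0.02   -0.05   -0.07    0.96   -0.07   -0.01   -0.05]
  [ -0.04   -0.11   -0.04   -0.09    0.90   -0.10   -0.10]
  [ -0.03   -0.01   -0.02   -0.11   -0.09    0.95   -0.01]
  [ -0.01   -0.11   -0.07   -0.10   -0.10   -0.02    0.91]
Leontief inverse L = M⁻¹:
  [  1.0597    0.0672    0.0426    0.1296    0.1294    0.1132    0.1250]
  [  0.0876    1.1778    0.0688    0.0754    0.1750    0.0628    0.1642]
  [  0.0474    0.1318    1.1550    0.0990    0.1682    0.1613    0.0951]
  [  0.0380    0.0963    0.1020    1.0770    0.1221    0.0432    0.0915]
  [  0.0733    0.1884    0.0905    0.1611    1.1937    0.1516    0.1728]
  [  0.0471    0.0482    0.0480    0.1486    0.1386    1.0803    0.0468]
  [  0.0391    0.1856    0.1198    0.1575    0.1831    0.0664    1.1575]
Total output x = L · d:
  x_0 = 1.0597·78 + 0.0672·11 + 0.0426·27 + 0.1296·49 + 0.1294·48 + 0.1132·46 + 0.1250·98 = 114.5629
  x_1 = 0.0876·78 + 1.1778·11 + 0.0688·27 + 0.0754·49 + 0.1750·48 + 0.0628·46 + 0.1642·98 = 52.7206
  x_2 = 0.0474·78 + 0.1318·11 + 1.1550·27 + 0.0990·49 + 0.1682·48 + 0.1613·46 + 0.0951·98 = 65.9984
  x_3 = 0.0380·78 + 0.0963·11 + 0.1020·27 + 1.0770·49 + 0.1221·48 + 0.0432·46 + 0.0915·98 = 76.3584
  x_4 = 0.0733·78 + 0.1884·11 + 0.0905·27 + 0.1611·49 + 1.1937·48 + 0.1516·46 + 0.1728·98 = 99.3323
  x_5 = 0.0471·78 + 0.0482·11 + 0.0480·27 + 0.1486·49 + 0.1386·48 + 1.0803·46 + 0.0468·98 = 73.7228
  x_6 = 0.0391·78 + 0.1856·11 + 0.1198·27 + 0.1575·49 + 0.1831·48 + 0.0664·46 + 1.1575·98 = 141.3278
Output multipliers (column sums of L):
  Transport: 1.3922
  Finance: 1.8953
  Mining: 1.6268
  Energy: 1.8482
  Chemicals: 2.1102
  Manufacturing: 1.6787
  Textiles: 1.8530

Chemicals (2.1102)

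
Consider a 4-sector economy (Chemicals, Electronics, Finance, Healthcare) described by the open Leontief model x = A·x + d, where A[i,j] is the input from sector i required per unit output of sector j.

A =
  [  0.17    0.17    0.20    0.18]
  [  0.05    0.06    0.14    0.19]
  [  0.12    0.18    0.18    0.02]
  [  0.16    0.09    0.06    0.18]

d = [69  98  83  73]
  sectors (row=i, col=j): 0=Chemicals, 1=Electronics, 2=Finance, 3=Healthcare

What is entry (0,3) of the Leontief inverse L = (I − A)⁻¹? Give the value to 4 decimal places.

L[0,3] = 0.3945

Form M = I − A:
  [  0.83   -0.17   -0.20   -0.18]
  [ -0.05    0.94   -0.14   -0.19]
  [ -0.12   -0.18    0.82   -0.02]
  [ -0.16   -0.09   -0.06    0.82]
Leontief inverse L = M⁻¹:
  [  1.3642    0.3657    0.4240    0.3945]
  [  0.1702    1.1757    0.2654    0.3162]
  [  0.2444    0.3170    1.3449    0.1599]
  [  0.3027    0.2236    0.2103    1.3429]
Total output x = L · d:
  x_0 = 1.3642·69 + 0.3657·98 + 0.4240·83 + 0.3945·73 = 193.9648
  x_1 = 0.1702·69 + 1.1757·98 + 0.2654·83 + 0.3162·73 = 172.0700
  x_2 = 0.2444·69 + 0.3170·98 + 1.3449·83 + 0.1599·73 = 171.2367
  x_3 = 0.3027·69 + 0.2236·98 + 0.2103·83 + 1.3429·73 = 158.2864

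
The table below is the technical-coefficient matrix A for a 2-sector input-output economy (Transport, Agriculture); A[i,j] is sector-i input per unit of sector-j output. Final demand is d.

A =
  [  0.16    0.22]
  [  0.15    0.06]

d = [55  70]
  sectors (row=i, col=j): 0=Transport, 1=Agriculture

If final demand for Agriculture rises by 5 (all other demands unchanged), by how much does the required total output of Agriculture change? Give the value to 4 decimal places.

Form M = I − A:
  [  0.84   -0.22]
  [ -0.15    0.94]
Leontief inverse L = M⁻¹:
  [  1.2424    0.2908]
  [  0.1983    1.1102]
Total output x = L · d:
  x_0 = 1.2424·55 + 0.2908·70 = 88.6862
  x_1 = 0.1983·55 + 1.1102·70 = 88.6201
Δx_1 = L[1,1] · Δd_1 = 1.1102 · 5 = 5.5511

5.5511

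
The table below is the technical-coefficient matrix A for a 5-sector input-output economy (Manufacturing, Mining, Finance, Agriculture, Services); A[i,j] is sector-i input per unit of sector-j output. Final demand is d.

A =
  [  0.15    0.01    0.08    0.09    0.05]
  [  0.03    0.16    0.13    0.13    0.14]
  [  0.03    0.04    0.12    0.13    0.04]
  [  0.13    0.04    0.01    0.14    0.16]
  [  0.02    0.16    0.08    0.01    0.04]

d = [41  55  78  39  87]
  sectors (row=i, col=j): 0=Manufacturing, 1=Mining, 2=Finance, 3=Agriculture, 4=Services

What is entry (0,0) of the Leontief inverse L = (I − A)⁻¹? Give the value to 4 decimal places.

L[0,0] = 1.2086

Form M = I − A:
  [  0.85   -0.01   -0.08   -0.09   -0.05]
  [ -0.03    0.84   -0.13   -0.13   -0.14]
  [ -0.03   -0.04    0.88   -0.13   -0.04]
  [ -0.13   -0.04   -0.01    0.86   -0.16]
  [ -0.02   -0.16   -0.08   -0.01    0.96]
Leontief inverse L = M⁻¹:
  [  1.2086    0.0470    0.1277    0.1541    0.1008]
  [  0.0938    1.2583    0.2186    0.2358    0.2368]
  [  0.0768    0.0846    1.1670    0.1984    0.0980]
  [  0.1971    0.1073    0.0685    1.2127    0.2309]
  [  0.0493    0.2189    0.1371    0.0717    1.0938]
Total output x = L · d:
  x_0 = 1.2086·41 + 0.0470·55 + 0.1277·78 + 0.1541·39 + 0.1008·87 = 76.8779
  x_1 = 0.0938·41 + 1.2583·55 + 0.2186·78 + 0.2358·39 + 0.2368·87 = 119.9051
  x_2 = 0.0768·41 + 0.0846·55 + 1.1670·78 + 0.1984·39 + 0.0980·87 = 115.0950
  x_3 = 0.1971·41 + 0.1073·55 + 0.0685·78 + 1.2127·39 + 0.2309·87 = 86.7141
  x_4 = 0.0493·41 + 0.2189·55 + 0.1371·78 + 0.0717·39 + 1.0938·87 = 122.7053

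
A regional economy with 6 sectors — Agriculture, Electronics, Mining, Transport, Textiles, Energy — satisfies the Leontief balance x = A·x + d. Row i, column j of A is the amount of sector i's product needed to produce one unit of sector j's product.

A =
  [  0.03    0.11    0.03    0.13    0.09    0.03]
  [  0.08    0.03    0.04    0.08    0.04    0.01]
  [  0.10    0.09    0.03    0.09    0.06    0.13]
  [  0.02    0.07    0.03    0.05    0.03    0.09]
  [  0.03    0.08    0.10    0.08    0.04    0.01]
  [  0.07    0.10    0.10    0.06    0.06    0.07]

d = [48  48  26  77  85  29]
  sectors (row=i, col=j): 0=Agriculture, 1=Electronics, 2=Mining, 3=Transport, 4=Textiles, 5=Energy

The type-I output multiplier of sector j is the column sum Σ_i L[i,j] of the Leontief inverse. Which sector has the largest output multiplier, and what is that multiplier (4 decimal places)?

Transport (1.7778)

Form M = I − A:
  [  0.97   -0.11   -0.03   -0.13   -0.09   -0.03]
  [ -0.08    0.97   -0.04   -0.08   -0.04   -0.01]
  [ -0.10   -0.09    0.97   -0.09   -0.06   -0.13]
  [ -0.02   -0.07   -0.03    0.95   -0.03   -0.09]
  [ -0.03   -0.08   -0.10   -0.08    0.96   -0.01]
  [ -0.07   -0.10   -0.10   -0.06   -0.06    0.93]
Leontief inverse L = M⁻¹:
  [  1.0623    0.1557    0.0637    0.1786    0.1196    0.0634]
  [  0.1011    1.0653    0.0609    0.1169    0.0635    0.0352]
  [  0.1422    0.1532    1.0747    0.1537    0.1025    0.1724]
  [  0.0470    0.1053    0.0569    1.0852    0.0535    0.1162]
  [  0.0615    0.1200    0.1252    0.1230    1.0669    0.0442]
  [  0.1131    0.1573    0.1386    0.1205    0.0991    1.1127]
Total output x = L · d:
  x_0 = 1.0623·48 + 0.1557·48 + 0.0637·26 + 0.1786·77 + 0.1196·85 + 0.0634·29 = 85.8720
  x_1 = 0.1011·48 + 1.0653·48 + 0.0609·26 + 0.1169·77 + 0.0635·85 + 0.0352·29 = 72.9888
  x_2 = 0.1422·48 + 0.1532·48 + 1.0747·26 + 0.1537·77 + 0.1025·85 + 0.1724·29 = 67.6662
  x_3 = 0.0470·48 + 0.1053·48 + 0.0569·26 + 1.0852·77 + 0.0535·85 + 0.1162·29 = 100.2619
  x_4 = 0.0615·48 + 0.1200·48 + 0.1252·26 + 0.1230·77 + 1.0669·85 + 0.0442·29 = 113.4046
  x_5 = 0.1131·48 + 0.1573·48 + 0.1386·26 + 0.1205·77 + 0.0991·85 + 1.1127·29 = 66.5554
Output multipliers (column sums of L):
  Agriculture: 1.5271
  Electronics: 1.7567
  Mining: 1.5199
  Transport: 1.7778
  Textiles: 1.5051
  Energy: 1.5441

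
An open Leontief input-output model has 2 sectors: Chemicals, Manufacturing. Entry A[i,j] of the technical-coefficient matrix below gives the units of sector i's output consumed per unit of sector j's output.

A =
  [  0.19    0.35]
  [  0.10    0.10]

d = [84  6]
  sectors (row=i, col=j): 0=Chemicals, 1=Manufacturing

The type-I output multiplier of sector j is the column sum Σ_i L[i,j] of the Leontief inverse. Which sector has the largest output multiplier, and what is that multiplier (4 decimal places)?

Manufacturing (1.6715)

Form M = I − A:
  [  0.81   -0.35]
  [ -0.10    0.90]
Leontief inverse L = M⁻¹:
  [  1.2968    0.5043]
  [  0.1441    1.1671]
Total output x = L · d:
  x_0 = 1.2968·84 + 0.5043·6 = 111.9597
  x_1 = 0.1441·84 + 1.1671·6 = 19.1066
Output multipliers (column sums of L):
  Chemicals: 1.4409
  Manufacturing: 1.6715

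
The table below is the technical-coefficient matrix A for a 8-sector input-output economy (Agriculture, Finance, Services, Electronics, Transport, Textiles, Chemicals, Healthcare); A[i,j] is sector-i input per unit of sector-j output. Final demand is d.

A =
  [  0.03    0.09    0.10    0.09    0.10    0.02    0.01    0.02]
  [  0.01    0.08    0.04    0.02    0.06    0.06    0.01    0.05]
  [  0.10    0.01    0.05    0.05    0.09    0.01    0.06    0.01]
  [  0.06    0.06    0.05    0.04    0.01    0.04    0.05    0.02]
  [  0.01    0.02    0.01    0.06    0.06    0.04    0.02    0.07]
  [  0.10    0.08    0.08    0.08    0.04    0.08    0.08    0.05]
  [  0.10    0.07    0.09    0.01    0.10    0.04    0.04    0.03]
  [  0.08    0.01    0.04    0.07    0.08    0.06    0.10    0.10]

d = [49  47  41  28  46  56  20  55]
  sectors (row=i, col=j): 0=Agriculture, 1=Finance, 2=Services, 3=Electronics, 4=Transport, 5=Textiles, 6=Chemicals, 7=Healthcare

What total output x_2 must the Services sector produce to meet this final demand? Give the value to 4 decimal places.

67.1155

Form M = I − A:
  [  0.97   -0.09   -0.10   -0.09   -0.10   -0.02   -0.01   -0.02]
  [ -0.01    0.92   -0.04   -0.02   -0.06   -0.06   -0.01   -0.05]
  [ -0.10   -0.01    0.95   -0.05   -0.09   -0.01   -0.06   -0.01]
  [ -0.06   -0.06   -0.05    0.96   -0.01   -0.04   -0.05   -0.02]
  [ -0.01   -0.02   -0.01   -0.06    0.94   -0.04   -0.02   -0.07]
  [ -0.10   -0.08   -0.08   -0.08   -0.04    0.92   -0.08   -0.05]
  [ -0.10   -0.07   -0.09   -0.01   -0.10   -0.04    0.96   -0.03]
  [ -0.08   -0.01   -0.04   -0.07   -0.08   -0.06   -0.10    0.90]
Leontief inverse L = M⁻¹:
  [  1.0691    0.1255    0.1362    0.1274    0.1468    0.0499    0.0401    0.0506]
  [  0.0417    1.1083    0.0687    0.0499    0.0965    0.0870    0.0362    0.0779]
  [  0.1339    0.0429    1.0865    0.0846    0.1351    0.0329    0.0833    0.0344]
  [  0.0939    0.0925    0.0846    1.0690    0.0495    0.0635    0.0736    0.0417]
  [  0.0399    0.0438    0.0358    0.0874    1.0909    0.0636    0.0456    0.0956]
  [  0.1614    0.1365    0.1411    0.1336    0.1095    1.1228    0.1242    0.0907]
  [  0.1432    0.1109    0.1345    0.0544    0.1583    0.0718    1.0715    0.0641]
  [  0.1390    0.0579    0.0953    0.1215    0.1458    0.1003    0.1448    1.1429]
Total output x = L · d:
  x_0 = 1.0691·49 + 0.1255·47 + 0.1362·41 + 0.1274·28 + 0.1468·46 + 0.0499·56 + 0.0401·20 + 0.0506·55 = 80.5668
  x_1 = 0.0417·49 + 1.1083·47 + 0.0687·41 + 0.0499·28 + 0.0965·46 + 0.0870·56 + 0.0362·20 + 0.0779·55 = 72.6687
  x_2 = 0.1339·49 + 0.0429·47 + 1.0865·41 + 0.0846·28 + 0.1351·46 + 0.0329·56 + 0.0833·20 + 0.0344·55 = 67.1155
  x_3 = 0.0939·49 + 0.0925·47 + 0.0846·41 + 1.0690·28 + 0.0495·46 + 0.0635·56 + 0.0736·20 + 0.0417·55 = 51.9505
  x_4 = 0.0399·49 + 0.0438·47 + 0.0358·41 + 0.0874·28 + 1.0909·46 + 0.0636·56 + 0.0456·20 + 0.0956·55 = 67.8420
  x_5 = 0.1614·49 + 0.1365·47 + 0.1411·41 + 0.1336·28 + 0.1095·46 + 1.1228·56 + 0.1242·20 + 0.0907·55 = 99.2360
  x_6 = 0.1432·49 + 0.1109·47 + 0.1345·41 + 0.0544·28 + 0.1583·46 + 0.0718·56 + 1.0715·20 + 0.0641·55 = 55.5256
  x_7 = 0.1390·49 + 0.0579·47 + 0.0953·41 + 0.1215·28 + 0.1458·46 + 0.1003·56 + 0.1448·20 + 1.1429·55 = 94.9192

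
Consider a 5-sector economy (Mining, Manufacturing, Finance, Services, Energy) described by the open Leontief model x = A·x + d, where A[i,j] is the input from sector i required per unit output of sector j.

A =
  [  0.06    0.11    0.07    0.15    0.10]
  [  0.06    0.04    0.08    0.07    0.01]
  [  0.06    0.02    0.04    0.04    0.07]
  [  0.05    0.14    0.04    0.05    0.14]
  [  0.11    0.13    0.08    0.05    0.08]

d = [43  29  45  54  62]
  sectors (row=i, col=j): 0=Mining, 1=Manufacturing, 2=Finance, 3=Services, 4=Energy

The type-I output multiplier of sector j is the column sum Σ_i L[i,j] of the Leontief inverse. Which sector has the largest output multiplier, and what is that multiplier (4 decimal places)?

Manufacturing (1.6985)

Form M = I − A:
  [  0.94   -0.11   -0.07   -0.15   -0.10]
  [ -0.06    0.96   -0.08   -0.07   -0.01]
  [ -0.06   -0.02    0.96   -0.04   -0.07]
  [ -0.05   -0.14   -0.04    0.95   -0.14]
  [ -0.11   -0.13   -0.08   -0.05    0.92]
Leontief inverse L = M⁻¹:
  [  1.1128    0.1816    0.1183    0.2026    0.1628]
  [  0.0856    1.0741    0.1036    0.0993    0.0440]
  [  0.0869    0.0558    1.0639    0.0680    0.1014]
  [  0.0981    0.1981    0.0848    1.0961    0.1861]
  [  0.1580    0.1891    0.1259    0.1037    1.1316]
Total output x = L · d:
  x_0 = 1.1128·43 + 0.1816·29 + 0.1183·45 + 0.2026·54 + 0.1628·62 = 79.4713
  x_1 = 0.0856·43 + 1.0741·29 + 0.1036·45 + 0.0993·54 + 0.0440·62 = 47.5788
  x_2 = 0.0869·43 + 0.0558·29 + 1.0639·45 + 0.0680·54 + 0.1014·62 = 63.1868
  x_3 = 0.0981·43 + 0.1981·29 + 0.0848·45 + 1.0961·54 + 0.1861·62 = 84.5059
  x_4 = 0.1580·43 + 0.1891·29 + 0.1259·45 + 0.1037·54 + 1.1316·62 = 93.7036
Output multipliers (column sums of L):
  Mining: 1.5415
  Manufacturing: 1.6985
  Finance: 1.4965
  Services: 1.5698
  Energy: 1.6257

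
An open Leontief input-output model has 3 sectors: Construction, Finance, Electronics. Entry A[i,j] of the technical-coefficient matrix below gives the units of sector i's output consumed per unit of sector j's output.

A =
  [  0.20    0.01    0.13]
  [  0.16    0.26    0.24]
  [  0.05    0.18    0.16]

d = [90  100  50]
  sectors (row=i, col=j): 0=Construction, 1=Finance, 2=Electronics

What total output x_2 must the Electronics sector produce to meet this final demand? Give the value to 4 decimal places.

Form M = I − A:
  [  0.80   -0.01   -0.13]
  [ -0.16    0.74   -0.24]
  [ -0.05   -0.18    0.84]
Leontief inverse L = M⁻¹:
  [  1.2777    0.0702    0.2178]
  [  0.3234    1.4701    0.4701]
  [  0.1453    0.3192    1.3042]
Total output x = L · d:
  x_0 = 1.2777·90 + 0.0702·100 + 0.2178·50 = 132.9042
  x_1 = 0.3234·90 + 1.4701·100 + 0.4701·50 = 199.6148
  x_2 = 0.1453·90 + 0.3192·100 + 1.3042·50 = 110.2094

110.2094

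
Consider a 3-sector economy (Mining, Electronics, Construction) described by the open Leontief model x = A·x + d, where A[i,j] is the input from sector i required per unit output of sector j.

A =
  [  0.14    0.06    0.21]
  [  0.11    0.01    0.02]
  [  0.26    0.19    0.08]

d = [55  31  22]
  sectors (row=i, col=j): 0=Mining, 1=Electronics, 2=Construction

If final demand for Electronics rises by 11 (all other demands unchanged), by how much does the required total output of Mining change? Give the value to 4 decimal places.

Form M = I − A:
  [  0.86   -0.06   -0.21]
  [ -0.11    0.99   -0.02]
  [ -0.26   -0.19    0.92]
Leontief inverse L = M⁻¹:
  [  1.2682    0.1330    0.2924]
  [  0.1488    1.0299    0.0563]
  [  0.3891    0.2503    1.1812]
Total output x = L · d:
  x_0 = 1.2682·55 + 0.1330·31 + 0.2924·22 = 80.3046
  x_1 = 0.1488·55 + 1.0299·31 + 0.0563·22 = 41.3500
  x_2 = 0.3891·55 + 0.2503·31 + 1.1812·22 = 55.1475
Δx_0 = L[0,1] · Δd_1 = 0.1330 · 11 = 1.4627

1.4627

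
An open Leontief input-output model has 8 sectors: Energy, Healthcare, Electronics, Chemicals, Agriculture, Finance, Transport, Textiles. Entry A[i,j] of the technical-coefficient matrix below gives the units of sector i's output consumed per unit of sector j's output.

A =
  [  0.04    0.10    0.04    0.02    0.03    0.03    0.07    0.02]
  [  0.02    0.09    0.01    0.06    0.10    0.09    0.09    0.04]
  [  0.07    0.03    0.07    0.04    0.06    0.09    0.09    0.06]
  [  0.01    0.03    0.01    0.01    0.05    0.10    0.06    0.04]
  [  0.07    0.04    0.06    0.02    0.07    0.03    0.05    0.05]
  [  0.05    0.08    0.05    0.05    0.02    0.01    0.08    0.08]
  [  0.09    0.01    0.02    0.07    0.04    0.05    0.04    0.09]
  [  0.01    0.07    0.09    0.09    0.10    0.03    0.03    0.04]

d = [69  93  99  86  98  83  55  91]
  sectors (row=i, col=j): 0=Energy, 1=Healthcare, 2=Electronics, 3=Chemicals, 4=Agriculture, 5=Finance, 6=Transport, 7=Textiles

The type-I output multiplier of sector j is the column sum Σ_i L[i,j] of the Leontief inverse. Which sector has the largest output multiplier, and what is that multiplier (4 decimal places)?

Transport (1.8709)

Form M = I − A:
  [  0.96   -0.10   -0.04   -0.02   -0.03   -0.03   -0.07   -0.02]
  [ -0.02    0.91   -0.01   -0.06   -0.10   -0.09   -0.09   -0.04]
  [ -0.07   -0.03    0.93   -0.04   -0.06   -0.09   -0.09   -0.06]
  [ -0.01   -0.03   -0.01    0.99   -0.05   -0.10   -0.06   -0.04]
  [ -0.07   -0.04   -0.06   -0.02    0.93   -0.03   -0.05   -0.05]
  [ -0.05   -0.08   -0.05   -0.05   -0.02    0.99   -0.08   -0.08]
  [ -0.09   -0.01   -0.02   -0.07   -0.04   -0.05    0.96   -0.09]
  [ -0.01   -0.07   -0.09   -0.09   -0.10   -0.03   -0.03    0.96]
Leontief inverse L = M⁻¹:
  [  1.0688    0.1351    0.0633    0.0496    0.0676    0.0647    0.1102    0.0532]
  [  0.0603    1.1370    0.0444    0.0999    0.1509    0.1338    0.1432    0.0880]
  [  0.1130    0.0781    1.1097    0.0809    0.1088    0.1335    0.1448    0.1087]
  [  0.0363    0.0602    0.0341    1.0368    0.0800    0.1237    0.0930    0.0718]
  [  0.1026    0.0780    0.0911    0.0504    1.1100    0.0644    0.0923    0.0850]
  [  0.0818    0.1203    0.0807    0.0862    0.0661    1.0514    0.1249    0.1181]
  [  0.1187    0.0504    0.0517    0.1012    0.0797    0.0839    1.0813    0.1245]
  [  0.0465    0.1107    0.1248    0.1237    0.1496    0.0767    0.0812    1.0820]
Total output x = L · d:
  x_0 = 1.0688·69 + 0.1351·93 + 0.0633·99 + 0.0496·86 + 0.0676·98 + 0.0647·83 + 0.1102·55 + 0.0532·91 = 119.7385
  x_1 = 0.0603·69 + 1.1370·93 + 0.0444·99 + 0.0999·86 + 0.1509·98 + 0.1338·83 + 0.1432·55 + 0.0880·91 = 164.6639
  x_2 = 0.1130·69 + 0.0781·93 + 1.1097·99 + 0.0809·86 + 0.1088·98 + 0.1335·83 + 0.1448·55 + 0.1087·91 = 171.4751
  x_3 = 0.0363·69 + 0.0602·93 + 0.0341·99 + 1.0368·86 + 0.0800·98 + 0.1237·83 + 0.0930·55 + 0.0718·91 = 130.4025
  x_4 = 0.1026·69 + 0.0780·93 + 0.0911·99 + 0.0504·86 + 1.1100·98 + 0.0644·83 + 0.0923·55 + 0.0850·91 = 154.6336
  x_5 = 0.0818·69 + 0.1203·93 + 0.0807·99 + 0.0862·86 + 0.0661·98 + 1.0514·83 + 0.1249·55 + 0.1181·91 = 143.6009
  x_6 = 0.1187·69 + 0.0504·93 + 0.0517·99 + 0.1012·86 + 0.0797·98 + 0.0839·83 + 1.0813·55 + 0.1245·91 = 112.2778
  x_7 = 0.0465·69 + 0.1107·93 + 0.1248·99 + 0.1237·86 + 0.1496·98 + 0.0767·83 + 0.0812·55 + 1.0820·91 = 160.4506
Output multipliers (column sums of L):
  Energy: 1.6280
  Healthcare: 1.7699
  Electronics: 1.5997
  Chemicals: 1.6287
  Agriculture: 1.8128
  Finance: 1.7322
  Transport: 1.8709
  Textiles: 1.7313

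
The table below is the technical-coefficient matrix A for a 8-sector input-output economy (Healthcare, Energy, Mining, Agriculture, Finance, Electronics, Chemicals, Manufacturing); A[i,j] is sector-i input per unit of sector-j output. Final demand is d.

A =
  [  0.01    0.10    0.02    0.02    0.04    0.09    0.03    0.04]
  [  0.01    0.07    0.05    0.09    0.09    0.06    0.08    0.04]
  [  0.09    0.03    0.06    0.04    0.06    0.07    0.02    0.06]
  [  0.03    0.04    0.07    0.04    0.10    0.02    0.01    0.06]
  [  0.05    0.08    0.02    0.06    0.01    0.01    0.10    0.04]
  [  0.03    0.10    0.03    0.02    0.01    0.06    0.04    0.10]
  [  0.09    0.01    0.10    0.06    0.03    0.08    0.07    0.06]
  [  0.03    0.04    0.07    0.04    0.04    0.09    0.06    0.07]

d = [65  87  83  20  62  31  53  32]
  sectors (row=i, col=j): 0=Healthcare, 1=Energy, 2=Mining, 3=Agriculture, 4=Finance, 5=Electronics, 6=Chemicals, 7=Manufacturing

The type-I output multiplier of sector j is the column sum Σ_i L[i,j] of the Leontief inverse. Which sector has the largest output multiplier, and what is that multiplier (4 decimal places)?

Electronics (1.8315)

Form M = I − A:
  [  0.99   -0.10   -0.02   -0.02   -0.04   -0.09   -0.03   -0.04]
  [ -0.01    0.93   -0.05   -0.09   -0.09   -0.06   -0.08   -0.04]
  [ -0.09   -0.03    0.94   -0.04   -0.06   -0.07   -0.02   -0.06]
  [ -0.03   -0.04   -0.07    0.96   -0.10   -0.02   -0.01   -0.06]
  [ -0.05   -0.08   -0.02   -0.06    0.99   -0.01   -0.10   -0.04]
  [ -0.03   -0.10   -0.03   -0.02   -0.01    0.94   -0.04   -0.10]
  [ -0.09   -0.01   -0.10   -0.06   -0.03   -0.08    0.93   -0.06]
  [ -0.03   -0.04   -0.07   -0.04   -0.04   -0.09   -0.06    0.93]
Leontief inverse L = M⁻¹:
  [  1.0333    0.1385    0.0513    0.0509    0.0690    0.1264    0.0648    0.0777]
  [  0.0481    1.1172    0.0965    0.1318    0.1312    0.1066    0.1256    0.0901]
  [  0.1189    0.0766    1.0951    0.0713    0.0924    0.1150    0.0563    0.1036]
  [  0.0576    0.0772    0.1014    1.0703    0.1294    0.0551    0.0446    0.0958]
  [  0.0781    0.1143    0.0585    0.0927    1.0443    0.0510    0.1341    0.0771]
  [  0.0562    0.1400    0.0676    0.0536    0.0438    1.1050    0.0773    0.1419]
  [  0.1285    0.0598    0.1452    0.0954    0.0686    0.1349    1.1091    0.1126]
  [  0.0639    0.0839    0.1110    0.0740    0.0740    0.1375    0.0985    1.1179]
Total output x = L · d:
  x_0 = 1.0333·65 + 0.1385·87 + 0.0513·83 + 0.0509·20 + 0.0690·62 + 0.1264·31 + 0.0648·53 + 0.0777·32 = 98.6018
  x_1 = 0.0481·65 + 1.1172·87 + 0.0965·83 + 0.1318·20 + 0.1312·62 + 0.1066·31 + 0.1256·53 + 0.0901·32 = 131.9477
  x_2 = 0.1189·65 + 0.0766·87 + 1.0951·83 + 0.0713·20 + 0.0924·62 + 0.1150·31 + 0.0563·53 + 0.1036·32 = 122.3011
  x_3 = 0.0576·65 + 0.0772·87 + 0.1014·83 + 1.0703·20 + 0.1294·62 + 0.0551·31 + 0.0446·53 + 0.0958·32 = 55.4429
  x_4 = 0.0781·65 + 0.1143·87 + 0.0585·83 + 0.0927·20 + 1.0443·62 + 0.0510·31 + 0.1341·53 + 0.0771·32 = 97.6289
  x_5 = 0.0562·65 + 0.1400·87 + 0.0676·83 + 0.0536·20 + 0.0438·62 + 1.1050·31 + 0.0773·53 + 0.1419·32 = 68.1270
  x_6 = 0.1285·65 + 0.0598·87 + 0.1452·83 + 0.0954·20 + 0.0686·62 + 0.1349·31 + 1.1091·53 + 0.1126·32 = 98.3320
  x_7 = 0.0639·65 + 0.0839·87 + 0.1110·83 + 0.0740·20 + 0.0740·62 + 0.1375·31 + 0.0985·53 + 1.1179·32 = 71.9906
Output multipliers (column sums of L):
  Healthcare: 1.5845
  Energy: 1.8075
  Mining: 1.7267
  Agriculture: 1.6401
  Finance: 1.6525
  Electronics: 1.8315
  Chemicals: 1.7103
  Manufacturing: 1.8167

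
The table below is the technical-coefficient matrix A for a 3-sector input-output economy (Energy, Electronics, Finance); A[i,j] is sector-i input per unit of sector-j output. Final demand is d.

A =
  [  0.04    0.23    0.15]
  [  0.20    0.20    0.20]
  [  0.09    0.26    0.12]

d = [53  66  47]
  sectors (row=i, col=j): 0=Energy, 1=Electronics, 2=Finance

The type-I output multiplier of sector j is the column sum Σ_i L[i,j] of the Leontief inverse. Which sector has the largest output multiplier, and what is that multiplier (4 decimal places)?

Electronics (2.3867)

Form M = I − A:
  [  0.96   -0.23   -0.15]
  [ -0.20    0.80   -0.20]
  [ -0.09   -0.26    0.88]
Leontief inverse L = M⁻¹:
  [  1.1587    0.4290    0.2950]
  [  0.3448    1.4773    0.3945]
  [  0.2204    0.4804    1.2831]
Total output x = L · d:
  x_0 = 1.1587·53 + 0.4290·66 + 0.2950·47 = 103.5905
  x_1 = 0.3448·53 + 1.4773·66 + 0.3945·47 = 134.3199
  x_2 = 0.2204·53 + 0.4804·66 + 1.2831·47 = 103.6890
Output multipliers (column sums of L):
  Energy: 1.7238
  Electronics: 2.3867
  Finance: 1.9726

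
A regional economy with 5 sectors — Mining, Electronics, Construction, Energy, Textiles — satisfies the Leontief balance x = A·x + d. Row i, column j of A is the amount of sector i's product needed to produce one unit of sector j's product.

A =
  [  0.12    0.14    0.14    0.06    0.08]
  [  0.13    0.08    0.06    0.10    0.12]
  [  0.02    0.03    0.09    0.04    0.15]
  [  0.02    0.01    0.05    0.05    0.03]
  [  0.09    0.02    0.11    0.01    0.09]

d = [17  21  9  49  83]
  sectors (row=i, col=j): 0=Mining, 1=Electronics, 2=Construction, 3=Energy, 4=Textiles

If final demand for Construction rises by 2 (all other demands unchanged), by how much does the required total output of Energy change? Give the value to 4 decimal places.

0.1423

Form M = I − A:
  [  0.88   -0.14   -0.14   -0.06   -0.08]
  [ -0.13    0.92   -0.06   -0.10   -0.12]
  [ -0.02   -0.03    0.91   -0.04   -0.15]
  [ -0.02   -0.01   -0.05    0.95   -0.03]
  [ -0.09   -0.02   -0.11   -0.01    0.91]
Leontief inverse L = M⁻¹:
  [  1.1898    0.1932    0.2222    0.1066    0.1702]
  [  0.1922    1.1263    0.1347    0.1384    0.1922]
  [  0.0552    0.0505    1.1383    0.0589    0.2011]
  [  0.0341    0.0202    0.0712    1.0605    0.0523]
  [  0.1289    0.0502    0.1633    0.0324    1.1448]
Total output x = L · d:
  x_0 = 1.1898·17 + 0.1932·21 + 0.2222·9 + 0.1066·49 + 0.1702·83 = 45.6346
  x_1 = 0.1922·17 + 1.1263·21 + 0.1347·9 + 0.1384·49 + 0.1922·83 = 50.8645
  x_2 = 0.0552·17 + 0.0505·21 + 1.1383·9 + 0.0589·49 + 0.2011·83 = 31.8187
  x_3 = 0.0341·17 + 0.0202·21 + 0.0712·9 + 1.0605·49 + 0.0523·83 = 57.9494
  x_4 = 0.1289·17 + 0.0502·21 + 0.1633·9 + 0.0324·49 + 1.1448·83 = 101.3230
Δx_3 = L[3,2] · Δd_2 = 0.0712 · 2 = 0.1423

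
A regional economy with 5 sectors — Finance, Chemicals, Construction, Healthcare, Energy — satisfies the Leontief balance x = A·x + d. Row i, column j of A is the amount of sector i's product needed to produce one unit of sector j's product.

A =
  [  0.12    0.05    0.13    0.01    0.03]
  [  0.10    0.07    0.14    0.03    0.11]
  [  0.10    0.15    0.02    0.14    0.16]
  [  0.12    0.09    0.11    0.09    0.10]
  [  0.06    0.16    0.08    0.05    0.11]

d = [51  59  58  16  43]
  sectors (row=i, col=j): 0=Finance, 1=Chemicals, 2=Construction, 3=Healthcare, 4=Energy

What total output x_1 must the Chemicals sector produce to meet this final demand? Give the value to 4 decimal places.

Form M = I − A:
  [  0.88   -0.05   -0.13   -0.01   -0.03]
  [ -0.10    0.93   -0.14   -0.03   -0.11]
  [ -0.10   -0.15    0.98   -0.14   -0.16]
  [ -0.12   -0.09   -0.11    0.91   -0.10]
  [ -0.06   -0.16   -0.08   -0.05    0.89]
Leontief inverse L = M⁻¹:
  [  1.1839    0.1147    0.1867    0.0507    0.0933]
  [  0.1816    1.1621    0.2157    0.0844    0.1980]
  [  0.2025    0.2574    1.1279    0.1987    0.2637]
  [  0.2142    0.1887    0.2003    1.1490    0.1957]
  [  0.1427    0.2504    0.1640    0.1010    1.2002]
Total output x = L · d:
  x_0 = 1.1839·51 + 0.1147·59 + 0.1867·58 + 0.0507·16 + 0.0933·43 = 82.8033
  x_1 = 0.1816·51 + 1.1621·59 + 0.2157·58 + 0.0844·16 + 0.1980·43 = 100.1982
  x_2 = 0.2025·51 + 0.2574·59 + 1.1279·58 + 0.1987·16 + 0.2637·43 = 105.4514
  x_3 = 0.2142·51 + 0.1887·59 + 0.2003·58 + 1.1490·16 + 0.1957·43 = 60.4753
  x_4 = 0.1427·51 + 0.2504·59 + 0.1640·58 + 0.1010·16 + 1.2002·43 = 84.7863

100.1982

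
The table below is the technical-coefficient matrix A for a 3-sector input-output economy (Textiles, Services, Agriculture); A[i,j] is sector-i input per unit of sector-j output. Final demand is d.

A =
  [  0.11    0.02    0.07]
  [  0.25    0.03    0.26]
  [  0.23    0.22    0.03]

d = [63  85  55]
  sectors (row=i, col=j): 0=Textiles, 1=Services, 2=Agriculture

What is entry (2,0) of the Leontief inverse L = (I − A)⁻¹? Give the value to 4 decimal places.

Form M = I − A:
  [  0.89   -0.02   -0.07]
  [ -0.25    0.97   -0.26]
  [ -0.23   -0.22    0.97]
Leontief inverse L = M⁻¹:
  [  1.1613    0.0457    0.0961]
  [  0.3973    1.1133    0.3271]
  [  0.3654    0.2633    1.1279]
Total output x = L · d:
  x_0 = 1.1613·63 + 0.0457·85 + 0.0961·55 = 82.3302
  x_1 = 0.3973·63 + 1.1133·85 + 0.3271·55 = 137.6467
  x_2 = 0.3654·63 + 0.2633·85 + 1.1279·55 = 107.4415

L[2,0] = 0.3654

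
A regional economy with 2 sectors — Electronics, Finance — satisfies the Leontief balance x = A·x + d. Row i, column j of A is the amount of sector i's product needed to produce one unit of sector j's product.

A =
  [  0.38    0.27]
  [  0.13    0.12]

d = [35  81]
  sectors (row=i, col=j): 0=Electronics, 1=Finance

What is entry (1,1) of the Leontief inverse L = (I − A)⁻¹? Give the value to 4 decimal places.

L[1,1] = 1.2145

Form M = I − A:
  [  0.62   -0.27]
  [ -0.13    0.88]
Leontief inverse L = M⁻¹:
  [  1.7238    0.5289]
  [  0.2547    1.2145]
Total output x = L · d:
  x_0 = 1.7238·35 + 0.5289·81 = 103.1734
  x_1 = 0.2547·35 + 1.2145·81 = 107.2870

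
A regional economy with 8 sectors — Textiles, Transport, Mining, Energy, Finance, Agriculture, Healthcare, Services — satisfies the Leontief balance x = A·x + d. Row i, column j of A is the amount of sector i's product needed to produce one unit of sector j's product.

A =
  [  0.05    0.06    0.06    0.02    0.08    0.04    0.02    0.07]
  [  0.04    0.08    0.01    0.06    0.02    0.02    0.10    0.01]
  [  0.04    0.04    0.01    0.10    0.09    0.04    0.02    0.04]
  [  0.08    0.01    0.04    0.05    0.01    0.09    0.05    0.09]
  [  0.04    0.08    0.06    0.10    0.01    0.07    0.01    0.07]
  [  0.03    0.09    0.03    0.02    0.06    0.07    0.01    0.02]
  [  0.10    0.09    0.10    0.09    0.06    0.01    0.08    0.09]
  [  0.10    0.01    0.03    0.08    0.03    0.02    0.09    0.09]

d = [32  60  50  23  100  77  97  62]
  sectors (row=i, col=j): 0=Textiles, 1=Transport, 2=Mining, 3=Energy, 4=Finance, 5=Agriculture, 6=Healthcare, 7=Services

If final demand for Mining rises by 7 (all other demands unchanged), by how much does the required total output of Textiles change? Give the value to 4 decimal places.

Form M = I − A:
  [  0.95   -0.06   -0.06   -0.02   -0.08   -0.04   -0.02   -0.07]
  [ -0.04    0.92   -0.01   -0.06   -0.02   -0.02   -0.10   -0.01]
  [ -0.04   -0.04    0.99   -0.10   -0.09   -0.04   -0.02   -0.04]
  [ -0.08   -0.01   -0.04    0.95   -0.01   -0.09   -0.05   -0.09]
  [ -0.04   -0.08   -0.06   -0.10    0.99   -0.07   -0.01   -0.07]
  [ -0.03   -0.09   -0.03   -0.02   -0.06    0.93   -0.01   -0.02]
  [ -0.10   -0.09   -0.10   -0.09   -0.06   -0.01    0.92   -0.09]
  [ -0.10   -0.01   -0.03   -0.08   -0.03   -0.02   -0.09    0.91]
Leontief inverse L = M⁻¹:
  [  1.0899    0.0983    0.0871    0.0656    0.1094    0.0703    0.0526    0.1104]
  [  0.0796    1.1170    0.0393    0.0990    0.0459    0.0446    0.1350    0.0478]
  [  0.0797    0.0748    1.0381    0.1409    0.1138    0.0742    0.0501    0.0819]
  [  0.1260    0.0488    0.0714    1.0926    0.0453    0.1225    0.0841    0.1359]
  [  0.0849    0.1176    0.0867    0.1442    1.0414    0.1052    0.0479    0.1131]
  [  0.0588    0.1250    0.0503    0.0536    0.0824    1.0954    0.0363    0.0474]
  [  0.1686    0.1469    0.1461    0.1618    0.1086    0.0562    1.1359    0.1589]
  [  0.1551    0.0510    0.0689    0.1309    0.0671    0.0545    0.1310    1.1467]
Total output x = L · d:
  x_0 = 1.0899·32 + 0.0983·60 + 0.0871·50 + 0.0656·23 + 0.1094·100 + 0.0703·77 + 0.0526·97 + 0.1104·62 = 74.9437
  x_1 = 0.0796·32 + 1.1170·60 + 0.0393·50 + 0.0990·23 + 0.0459·100 + 0.0446·77 + 0.1350·97 + 0.0478·62 = 97.9018
  x_2 = 0.0797·32 + 0.0748·60 + 1.0381·50 + 0.1409·23 + 0.1138·100 + 0.0742·77 + 0.0501·97 + 0.0819·62 = 89.2100
  x_3 = 0.1260·32 + 0.0488·60 + 0.0714·50 + 1.0926·23 + 0.0453·100 + 0.1225·77 + 0.0841·97 + 0.1359·62 = 66.2134
  x_4 = 0.0849·32 + 0.1176·60 + 0.0867·50 + 0.1442·23 + 1.0414·100 + 0.1052·77 + 0.0479·97 + 0.1131·62 = 141.3180
  x_5 = 0.0588·32 + 0.1250·60 + 0.0503·50 + 0.0536·23 + 0.0824·100 + 1.0954·77 + 0.0363·97 + 0.0474·62 = 112.1802
  x_6 = 0.1686·32 + 0.1469·60 + 0.1461·50 + 0.1618·23 + 0.1086·100 + 0.0562·77 + 1.1359·97 + 0.1589·62 = 160.4505
  x_7 = 0.1551·32 + 0.0510·60 + 0.0689·50 + 0.1309·23 + 0.0671·100 + 0.0545·77 + 0.1310·97 + 1.1467·62 = 109.1983
Δx_0 = L[0,2] · Δd_2 = 0.0871 · 7 = 0.6099

0.6099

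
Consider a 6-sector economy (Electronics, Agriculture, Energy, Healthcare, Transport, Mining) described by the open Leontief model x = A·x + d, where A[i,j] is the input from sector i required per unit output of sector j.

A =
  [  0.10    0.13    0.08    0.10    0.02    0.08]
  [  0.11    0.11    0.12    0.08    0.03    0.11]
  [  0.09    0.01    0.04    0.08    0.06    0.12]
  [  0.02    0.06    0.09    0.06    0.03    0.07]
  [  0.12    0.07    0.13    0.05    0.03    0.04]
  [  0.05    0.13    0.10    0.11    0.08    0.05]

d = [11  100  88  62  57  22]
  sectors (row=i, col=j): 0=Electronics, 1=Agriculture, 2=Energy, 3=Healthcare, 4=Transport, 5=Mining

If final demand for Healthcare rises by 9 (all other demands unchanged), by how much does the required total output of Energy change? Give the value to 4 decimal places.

Form M = I − A:
  [  0.90   -0.13   -0.08   -0.10   -0.02   -0.08]
  [ -0.11    0.89   -0.12   -0.08   -0.03   -0.11]
  [ -0.09   -0.01    0.96   -0.08   -0.06   -0.12]
  [ -0.02   -0.06   -0.09    0.94   -0.03   -0.07]
  [ -0.12   -0.07   -0.13   -0.05    0.97   -0.04]
  [ -0.05   -0.13   -0.10   -0.11   -0.08    0.95]
Leontief inverse L = M⁻¹:
  [  1.1747    0.2137    0.1662    0.1793    0.0599    0.1604]
  [  0.1928    1.2003    0.2127    0.1679    0.0757    0.1976]
  [  0.1453    0.0761    1.1074    0.1416    0.0927    0.1753]
  [  0.0666    0.1083    0.1435    1.1095    0.0578    0.1205]
  [  0.1874    0.1374    0.1995    0.1181    1.0641    0.1104]
  [  0.1270    0.2076    0.1878    0.1857    0.1196    1.1298]
Total output x = L · d:
  x_0 = 1.1747·11 + 0.2137·100 + 0.1662·88 + 0.1793·62 + 0.0599·57 + 0.1604·22 = 66.9741
  x_1 = 0.1928·11 + 1.2003·100 + 0.2127·88 + 0.1679·62 + 0.0757·57 + 0.1976·22 = 159.9433
  x_2 = 0.1453·11 + 0.0761·100 + 1.1074·88 + 0.1416·62 + 0.0927·57 + 0.1753·22 = 124.5751
  x_3 = 0.0666·11 + 0.1083·100 + 0.1435·88 + 1.1095·62 + 0.0578·57 + 0.1205·22 = 98.9277
  x_4 = 0.1874·11 + 0.1374·100 + 0.1995·88 + 0.1181·62 + 1.0641·57 + 0.1104·22 = 103.7620
  x_5 = 0.1270·11 + 0.2076·100 + 0.1878·88 + 0.1857·62 + 0.1196·57 + 1.1298·22 = 81.8756
Δx_2 = L[2,3] · Δd_3 = 0.1416 · 9 = 1.2745

1.2745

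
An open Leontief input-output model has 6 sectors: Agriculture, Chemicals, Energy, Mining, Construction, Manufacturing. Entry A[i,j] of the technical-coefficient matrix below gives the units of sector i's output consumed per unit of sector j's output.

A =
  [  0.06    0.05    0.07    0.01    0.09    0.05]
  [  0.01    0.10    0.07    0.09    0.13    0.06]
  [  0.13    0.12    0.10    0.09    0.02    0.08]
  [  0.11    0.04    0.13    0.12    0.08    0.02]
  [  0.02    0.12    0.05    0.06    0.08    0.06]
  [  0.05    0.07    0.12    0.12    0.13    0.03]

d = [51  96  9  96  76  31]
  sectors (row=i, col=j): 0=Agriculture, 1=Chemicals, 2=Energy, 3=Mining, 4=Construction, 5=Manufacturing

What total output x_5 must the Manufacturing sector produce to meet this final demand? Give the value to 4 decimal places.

90.9680

Form M = I − A:
  [  0.94   -0.05   -0.07   -0.01   -0.09   -0.05]
  [ -0.01    0.90   -0.07   -0.09   -0.13   -0.06]
  [ -0.13   -0.12    0.90   -0.09   -0.02   -0.08]
  [ -0.11   -0.04   -0.13    0.88   -0.08   -0.02]
  [ -0.02   -0.12   -0.05   -0.06    0.92   -0.06]
  [ -0.05   -0.07   -0.12   -0.12   -0.13    0.97]
Leontief inverse L = M⁻¹:
  [  1.0956    0.1047    0.1204    0.0564    0.1412    0.0828]
  [  0.0617    1.1765    0.1452    0.1640    0.2044    0.1040]
  [  0.1958    0.2015    1.1899    0.1696    0.1067    0.1308]
  [  0.1769    0.1166    0.2124    1.1916    0.1516    0.0678]
  [  0.0616    0.1844    0.1135    0.1226    1.1459    0.0973]
  [  0.1153    0.1544    0.2054    0.1996    0.2076    1.0803]
Total output x = L · d:
  x_0 = 1.0956·51 + 0.1047·96 + 0.1204·9 + 0.0564·96 + 0.1412·76 + 0.0828·31 = 85.7174
  x_1 = 0.0617·51 + 1.1765·96 + 0.1452·9 + 0.1640·96 + 0.2044·76 + 0.1040·31 = 151.8967
  x_2 = 0.1958·51 + 0.2015·96 + 1.1899·9 + 0.1696·96 + 0.1067·76 + 0.1308·31 = 68.4842
  x_3 = 0.1769·51 + 0.1166·96 + 0.2124·9 + 1.1916·96 + 0.1516·76 + 0.0678·31 = 150.1427
  x_4 = 0.0616·51 + 0.1844·96 + 0.1135·9 + 0.1226·96 + 1.1459·76 + 0.0973·31 = 123.7313
  x_5 = 0.1153·51 + 0.1544·96 + 0.2054·9 + 0.1996·96 + 0.2076·76 + 1.0803·31 = 90.9680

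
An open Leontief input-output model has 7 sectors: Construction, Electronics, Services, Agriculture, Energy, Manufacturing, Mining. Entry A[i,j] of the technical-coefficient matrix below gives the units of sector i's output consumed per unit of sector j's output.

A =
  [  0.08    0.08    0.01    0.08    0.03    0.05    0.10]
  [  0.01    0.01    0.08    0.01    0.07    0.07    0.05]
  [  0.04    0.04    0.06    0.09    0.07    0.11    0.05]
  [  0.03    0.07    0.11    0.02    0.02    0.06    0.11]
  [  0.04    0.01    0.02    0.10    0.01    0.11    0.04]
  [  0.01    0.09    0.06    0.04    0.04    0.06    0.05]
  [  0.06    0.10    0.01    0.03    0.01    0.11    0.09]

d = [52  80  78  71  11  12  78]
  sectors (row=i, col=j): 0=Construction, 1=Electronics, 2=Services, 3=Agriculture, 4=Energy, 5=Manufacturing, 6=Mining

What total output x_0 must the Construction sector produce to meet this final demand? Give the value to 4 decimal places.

Form M = I − A:
  [  0.92   -0.08   -0.01   -0.08   -0.03   -0.05   -0.10]
  [ -0.01    0.99   -0.08   -0.01   -0.07   -0.07   -0.05]
  [ -0.04   -0.04    0.94   -0.09   -0.07   -0.11   -0.05]
  [ -0.03   -0.07   -0.11    0.98   -0.02   -0.06   -0.11]
  [ -0.04   -0.01   -0.02   -0.10    0.99   -0.11   -0.04]
  [ -0.01   -0.09   -0.06   -0.04   -0.04    0.94   -0.05]
  [ -0.06   -0.10   -0.01   -0.03   -0.01   -0.11    0.91]
Leontief inverse L = M⁻¹:
  [  1.1072    0.1245    0.0447    0.1102    0.0535    0.1045    0.1524]
  [  0.0273    1.0385    0.1031    0.0383    0.0877    0.1130    0.0804]
  [  0.0656    0.0854    1.1006    0.1272    0.0963    0.1699    0.1013]
  [  0.0554    0.1119    0.1437    1.0537    0.0474    0.1192    0.1561]
  [  0.0584    0.0477    0.0515    0.1235    1.0283    0.1503    0.0802]
  [  0.0278    0.1205    0.0912    0.0661    0.0627    1.1066    0.0862]
  [  0.0826    0.1420    0.0427    0.0570    0.0347    0.1605    1.1354]
Total output x = L · d:
  x_0 = 1.1072·52 + 0.1245·80 + 0.0447·78 + 0.1102·71 + 0.0535·11 + 0.1045·12 + 0.1524·78 = 92.5729
  x_1 = 0.0273·52 + 1.0385·80 + 0.1031·78 + 0.0383·71 + 0.0877·11 + 0.1130·12 + 0.0804·78 = 103.8501
  x_2 = 0.0656·52 + 0.0854·80 + 1.1006·78 + 0.1272·71 + 0.0963·11 + 0.1699·12 + 0.1013·78 = 116.1226
  x_3 = 0.0554·52 + 0.1119·80 + 0.1437·78 + 1.0537·71 + 0.0474·11 + 0.1192·12 + 0.1561·78 = 111.9838
  x_4 = 0.0584·52 + 0.0477·80 + 0.0515·78 + 0.1235·71 + 1.0283·11 + 0.1503·12 + 0.0802·78 = 39.0029
  x_5 = 0.0278·52 + 0.1205·80 + 0.0912·78 + 0.0661·71 + 0.0627·11 + 1.1066·12 + 0.0862·78 = 43.5892
  x_6 = 0.0826·52 + 0.1420·80 + 0.0427·78 + 0.0570·71 + 0.0347·11 + 0.1605·12 + 1.1354·78 = 113.8956

92.5729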